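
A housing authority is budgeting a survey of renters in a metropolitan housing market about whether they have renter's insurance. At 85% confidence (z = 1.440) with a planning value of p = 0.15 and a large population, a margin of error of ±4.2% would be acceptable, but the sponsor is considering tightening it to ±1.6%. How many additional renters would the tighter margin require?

At ±4.2%: n = 1.440² × 0.1275 / 0.042² ≈ 149.88 → 150.
At ±1.6%: n = 1.440² × 0.1275 / 0.016² ≈ 1032.75 → 1033.
Additional respondents: 1033 − 150 = 883.

883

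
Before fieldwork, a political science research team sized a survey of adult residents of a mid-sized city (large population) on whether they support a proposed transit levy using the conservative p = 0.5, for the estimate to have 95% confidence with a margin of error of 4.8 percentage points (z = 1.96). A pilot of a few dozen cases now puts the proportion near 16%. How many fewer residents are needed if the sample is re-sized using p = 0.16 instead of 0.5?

192

Conservative (p = 0.5): n = 1.96² × 0.25 / 0.048² ≈ 416.84 → 417.
Using p = 0.16: p(1−p) = 0.1344, so n = 1.96² × 0.1344 / 0.048² ≈ 224.09 → 225.
Reduction: 417 − 225 = 192.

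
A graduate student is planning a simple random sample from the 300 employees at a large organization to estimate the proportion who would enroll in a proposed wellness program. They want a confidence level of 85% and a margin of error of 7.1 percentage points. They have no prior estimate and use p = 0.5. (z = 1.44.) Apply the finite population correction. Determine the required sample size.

Unadjusted: n₀ = 1.44² × 0.50 × 0.50 / 0.071² ≈ 102.84, so n₀ = 103.
Finite population correction with N = 300: n = n₀ / (1 + (n₀−1)/N) = 103 / (1 + 102/300) = 103 / 1.3400 ≈ 76.87.
Rounding up, n = 77.

77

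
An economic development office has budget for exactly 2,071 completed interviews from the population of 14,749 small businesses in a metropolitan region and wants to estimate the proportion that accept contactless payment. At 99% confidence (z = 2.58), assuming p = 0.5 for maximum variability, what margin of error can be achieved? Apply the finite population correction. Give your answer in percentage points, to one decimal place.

Finite-population factor: (N−n)/(N−1) = (14749−2071)/(14749−1) = 0.8596.
SE(p̂) = √[p(1−p)/n · (N−n)/(N−1)] = √[0.2500/2071 × 0.8596] = 0.01019.
E = z × SE = 2.58 × 0.01019 = 0.02628 ≈ 2.6 percentage points.

2.6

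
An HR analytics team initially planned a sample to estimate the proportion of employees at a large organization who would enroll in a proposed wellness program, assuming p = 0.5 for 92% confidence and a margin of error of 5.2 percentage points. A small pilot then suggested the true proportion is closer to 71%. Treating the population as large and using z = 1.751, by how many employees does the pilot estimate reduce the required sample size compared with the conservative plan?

50

Conservative (p = 0.5): n = 1.751² × 0.25 / 0.052² ≈ 283.47 → 284.
Using p = 0.71: p(1−p) = 0.2059, so n = 1.751² × 0.2059 / 0.052² ≈ 233.47 → 234.
Reduction: 284 − 234 = 50.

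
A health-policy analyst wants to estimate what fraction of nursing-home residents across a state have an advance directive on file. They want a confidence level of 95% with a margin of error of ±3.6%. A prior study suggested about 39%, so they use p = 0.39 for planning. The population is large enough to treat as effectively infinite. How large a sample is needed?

For 95% confidence, z = 1.96.
With p = 0.39, p(1−p) = 0.2379.
n = z²·p(1−p)/E² = 1.96² × 0.2379 / 0.036² = 3.8416 × 0.2379 / 0.001296 ≈ 705.18.
Rounding up gives n = 706.

706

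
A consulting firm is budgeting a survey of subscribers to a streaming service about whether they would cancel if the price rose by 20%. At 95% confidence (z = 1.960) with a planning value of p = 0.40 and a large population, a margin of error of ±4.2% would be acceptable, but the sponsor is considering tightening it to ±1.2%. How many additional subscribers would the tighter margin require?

At ±4.2%: n = 1.960² × 0.2400 / 0.042² ≈ 522.67 → 523.
At ±1.2%: n = 1.960² × 0.2400 / 0.012² ≈ 6402.67 → 6403.
Additional respondents: 6403 − 523 = 5880.

5880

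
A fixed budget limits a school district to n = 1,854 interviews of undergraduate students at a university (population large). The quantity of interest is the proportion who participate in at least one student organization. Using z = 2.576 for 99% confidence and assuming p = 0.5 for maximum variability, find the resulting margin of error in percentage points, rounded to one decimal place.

SE(p̂) = √[p(1−p)/n] = √[0.2500/1854] = 0.01161.
E = z × SE = 2.576 × 0.01161 = 0.02991, or 3.0 percentage points.

3.0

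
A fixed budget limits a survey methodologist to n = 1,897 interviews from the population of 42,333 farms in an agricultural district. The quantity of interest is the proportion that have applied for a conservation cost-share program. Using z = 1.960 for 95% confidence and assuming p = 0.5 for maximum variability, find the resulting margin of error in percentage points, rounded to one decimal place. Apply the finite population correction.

2.2

Finite-population factor: (N−n)/(N−1) = (42333−1897)/(42333−1) = 0.9552.
SE(p̂) = √[p(1−p)/n · (N−n)/(N−1)] = √[0.2500/1897 × 0.9552] = 0.01122.
E = z × SE = 1.960 × 0.01122 = 0.02199 ≈ 2.2 percentage points.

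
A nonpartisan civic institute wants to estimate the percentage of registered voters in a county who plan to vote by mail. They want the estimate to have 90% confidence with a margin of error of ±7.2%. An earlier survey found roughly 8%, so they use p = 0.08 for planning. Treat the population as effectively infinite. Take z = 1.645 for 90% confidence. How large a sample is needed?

39

With p = 0.08, p(1−p) = 0.0736.
n = z²·p(1−p)/E² = 1.645² × 0.0736 / 0.072² = 2.7060 × 0.0736 / 0.005184 ≈ 38.42.
Rounding up gives n = 39.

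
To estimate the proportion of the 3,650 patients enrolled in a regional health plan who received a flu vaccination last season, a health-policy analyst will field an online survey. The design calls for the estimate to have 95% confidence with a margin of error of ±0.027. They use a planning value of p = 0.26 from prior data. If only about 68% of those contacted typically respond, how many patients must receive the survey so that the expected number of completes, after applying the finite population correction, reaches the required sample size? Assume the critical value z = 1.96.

1168

Completed interviews needed (unadjusted): n₀ = 1.96² × 0.1924 / 0.027² ≈ 1013.89 → 1014.
FPC for N = 3,650: n = 1014 / (1 + 1013/3650) = 1014 / 1.2775 ≈ 793.72 → 794.
At a 68% response rate, contacts needed = 794 / 0.68 ≈ 1167.65 → 1168.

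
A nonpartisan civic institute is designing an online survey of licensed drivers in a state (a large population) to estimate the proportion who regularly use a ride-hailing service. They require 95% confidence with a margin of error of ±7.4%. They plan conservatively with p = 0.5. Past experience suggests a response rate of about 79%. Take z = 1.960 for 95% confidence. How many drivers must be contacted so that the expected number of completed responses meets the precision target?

Completed interviews needed: n₀ = 1.960² × 0.2500 / 0.074² ≈ 175.38 → 176.
At a 79% response rate, contacts needed = 176 / 0.79 ≈ 222.78 → 223.

223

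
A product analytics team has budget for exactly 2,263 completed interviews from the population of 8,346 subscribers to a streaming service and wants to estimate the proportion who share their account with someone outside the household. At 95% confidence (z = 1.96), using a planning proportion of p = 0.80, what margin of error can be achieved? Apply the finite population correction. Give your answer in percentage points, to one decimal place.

Finite-population factor: (N−n)/(N−1) = (8346−2263)/(8346−1) = 0.7289.
SE(p̂) = √[p(1−p)/n · (N−n)/(N−1)] = √[0.1600/2263 × 0.7289] = 0.00718.
E = z × SE = 1.96 × 0.00718 = 0.01407 ≈ 1.4 percentage points.

1.4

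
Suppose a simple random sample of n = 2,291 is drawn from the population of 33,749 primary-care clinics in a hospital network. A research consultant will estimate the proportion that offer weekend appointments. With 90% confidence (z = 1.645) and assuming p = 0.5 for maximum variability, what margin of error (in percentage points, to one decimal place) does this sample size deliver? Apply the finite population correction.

Finite-population factor: (N−n)/(N−1) = (33749−2291)/(33749−1) = 0.9321.
SE(p̂) = √[p(1−p)/n · (N−n)/(N−1)] = √[0.2500/2291 × 0.9321] = 0.01009.
E = z × SE = 1.645 × 0.01009 = 0.01659 ≈ 1.7 percentage points.

1.7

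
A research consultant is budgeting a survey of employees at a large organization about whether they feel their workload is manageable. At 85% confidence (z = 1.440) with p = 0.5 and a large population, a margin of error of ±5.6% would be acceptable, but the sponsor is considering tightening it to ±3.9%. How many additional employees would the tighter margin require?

175

At ±5.6%: n = 1.440² × 0.2500 / 0.056² ≈ 165.31 → 166.
At ±3.9%: n = 1.440² × 0.2500 / 0.039² ≈ 340.83 → 341.
Additional respondents: 341 − 166 = 175.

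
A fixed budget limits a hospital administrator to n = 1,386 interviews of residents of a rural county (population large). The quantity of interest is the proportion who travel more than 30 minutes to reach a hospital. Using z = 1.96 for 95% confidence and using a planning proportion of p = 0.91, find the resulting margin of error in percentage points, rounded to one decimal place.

1.5

SE(p̂) = √[p(1−p)/n] = √[0.0819/1386] = 0.00769.
E = z × SE = 1.96 × 0.00769 = 0.01507, or 1.5 percentage points.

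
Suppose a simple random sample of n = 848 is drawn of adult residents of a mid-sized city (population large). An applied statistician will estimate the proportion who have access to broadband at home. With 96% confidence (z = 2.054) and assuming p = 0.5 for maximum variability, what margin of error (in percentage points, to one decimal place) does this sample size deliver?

3.5

SE(p̂) = √[p(1−p)/n] = √[0.2500/848] = 0.01717.
E = z × SE = 2.054 × 0.01717 = 0.03527, or 3.5 percentage points.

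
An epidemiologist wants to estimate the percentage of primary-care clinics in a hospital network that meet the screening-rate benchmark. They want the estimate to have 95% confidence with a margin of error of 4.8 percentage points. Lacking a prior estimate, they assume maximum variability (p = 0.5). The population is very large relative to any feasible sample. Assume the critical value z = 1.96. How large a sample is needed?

With p = 0.5, p(1−p) = 0.25.
n = z²·p(1−p)/E² = 1.96² × 0.2500 / 0.048² = 3.8416 × 0.2500 / 0.002304 ≈ 416.84.
Rounding up gives n = 417.

417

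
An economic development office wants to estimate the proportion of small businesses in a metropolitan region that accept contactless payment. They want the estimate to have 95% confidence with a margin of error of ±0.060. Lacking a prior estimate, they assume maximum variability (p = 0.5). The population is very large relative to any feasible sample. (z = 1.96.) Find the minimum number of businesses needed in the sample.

With p = 0.5, p(1−p) = 0.25.
n = z²·p(1−p)/E² = 1.96² × 0.2500 / 0.060² = 3.8416 × 0.2500 / 0.003600 ≈ 266.78.
Rounding up gives n = 267.

267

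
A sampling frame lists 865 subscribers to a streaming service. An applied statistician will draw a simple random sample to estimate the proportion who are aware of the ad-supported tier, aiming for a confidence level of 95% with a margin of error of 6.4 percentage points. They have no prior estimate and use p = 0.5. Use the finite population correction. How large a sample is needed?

185

For 95% confidence, z = 1.96.
Unadjusted: n₀ = 1.96² × 0.50 × 0.50 / 0.064² ≈ 234.47, so n₀ = 235.
Finite population correction with N = 865: n = n₀ / (1 + (n₀−1)/N) = 235 / (1 + 234/865) = 235 / 1.2705 ≈ 184.96.
Rounding up, n = 185.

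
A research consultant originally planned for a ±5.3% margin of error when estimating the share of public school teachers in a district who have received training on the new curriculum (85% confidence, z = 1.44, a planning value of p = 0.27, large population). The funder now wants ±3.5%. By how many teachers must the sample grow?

188

At ±5.3%: n = 1.44² × 0.1971 / 0.053² ≈ 145.50 → 146.
At ±3.5%: n = 1.44² × 0.1971 / 0.035² ≈ 333.64 → 334.
Additional respondents: 334 − 146 = 188.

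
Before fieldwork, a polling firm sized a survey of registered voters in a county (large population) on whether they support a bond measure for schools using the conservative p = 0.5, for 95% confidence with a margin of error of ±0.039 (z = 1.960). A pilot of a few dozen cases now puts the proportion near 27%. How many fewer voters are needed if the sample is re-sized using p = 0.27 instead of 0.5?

Conservative (p = 0.5): n = 1.960² × 0.25 / 0.039² ≈ 631.43 → 632.
Using p = 0.27: p(1−p) = 0.1971, so n = 1.960² × 0.1971 / 0.039² ≈ 497.82 → 498.
Reduction: 632 − 498 = 134.

134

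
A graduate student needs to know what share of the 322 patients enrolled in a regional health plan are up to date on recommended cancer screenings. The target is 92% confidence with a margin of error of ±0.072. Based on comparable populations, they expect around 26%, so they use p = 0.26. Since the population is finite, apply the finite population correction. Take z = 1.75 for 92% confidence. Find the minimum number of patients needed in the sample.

85

Unadjusted: n₀ = 1.75² × 0.26 × 0.74 / 0.072² ≈ 113.66, so n₀ = 114.
Finite population correction with N = 322: n = n₀ / (1 + (n₀−1)/N) = 114 / (1 + 113/322) = 114 / 1.3509 ≈ 84.39.
Rounding up, n = 85.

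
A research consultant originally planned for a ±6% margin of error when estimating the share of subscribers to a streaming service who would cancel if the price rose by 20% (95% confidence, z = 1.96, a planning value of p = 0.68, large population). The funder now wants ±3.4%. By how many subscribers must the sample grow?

491

At ±6%: n = 1.96² × 0.2176 / 0.060² ≈ 232.20 → 233.
At ±3.4%: n = 1.96² × 0.2176 / 0.034² ≈ 723.12 → 724.
Additional respondents: 724 − 233 = 491.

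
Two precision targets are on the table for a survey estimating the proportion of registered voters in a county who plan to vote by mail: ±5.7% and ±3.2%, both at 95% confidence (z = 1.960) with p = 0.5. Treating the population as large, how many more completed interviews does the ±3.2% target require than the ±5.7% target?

At ±5.7%: n = 1.960² × 0.2500 / 0.057² ≈ 295.60 → 296.
At ±3.2%: n = 1.960² × 0.2500 / 0.032² ≈ 937.89 → 938.
Additional respondents: 938 − 296 = 642.

642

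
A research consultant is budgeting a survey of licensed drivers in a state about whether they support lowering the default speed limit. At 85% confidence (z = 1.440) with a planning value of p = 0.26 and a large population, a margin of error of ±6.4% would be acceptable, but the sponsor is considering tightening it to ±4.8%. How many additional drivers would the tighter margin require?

At ±6.4%: n = 1.440² × 0.1924 / 0.064² ≈ 97.40 → 98.
At ±4.8%: n = 1.440² × 0.1924 / 0.048² ≈ 173.16 → 174.
Additional respondents: 174 − 98 = 76.

76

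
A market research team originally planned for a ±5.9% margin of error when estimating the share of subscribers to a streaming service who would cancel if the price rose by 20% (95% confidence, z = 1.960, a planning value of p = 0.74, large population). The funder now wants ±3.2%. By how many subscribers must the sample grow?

509

At ±5.9%: n = 1.960² × 0.1924 / 0.059² ≈ 212.33 → 213.
At ±3.2%: n = 1.960² × 0.1924 / 0.032² ≈ 721.80 → 722.
Additional respondents: 722 − 213 = 509.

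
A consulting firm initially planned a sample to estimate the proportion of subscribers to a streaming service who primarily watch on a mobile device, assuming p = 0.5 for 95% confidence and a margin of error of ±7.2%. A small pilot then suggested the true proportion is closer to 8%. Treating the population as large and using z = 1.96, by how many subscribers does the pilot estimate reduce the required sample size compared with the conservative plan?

Conservative (p = 0.5): n = 1.96² × 0.25 / 0.072² ≈ 185.26 → 186.
Using p = 0.08: p(1−p) = 0.0736, so n = 1.96² × 0.0736 / 0.072² ≈ 54.54 → 55.
Reduction: 186 − 55 = 131.

131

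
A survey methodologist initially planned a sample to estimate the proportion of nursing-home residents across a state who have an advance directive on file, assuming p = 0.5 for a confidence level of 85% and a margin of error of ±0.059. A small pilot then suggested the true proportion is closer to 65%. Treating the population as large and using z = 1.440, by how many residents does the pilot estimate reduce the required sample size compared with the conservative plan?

13

Conservative (p = 0.5): n = 1.440² × 0.25 / 0.059² ≈ 148.92 → 149.
Using p = 0.65: p(1−p) = 0.2275, so n = 1.440² × 0.2275 / 0.059² ≈ 135.52 → 136.
Reduction: 149 − 136 = 13.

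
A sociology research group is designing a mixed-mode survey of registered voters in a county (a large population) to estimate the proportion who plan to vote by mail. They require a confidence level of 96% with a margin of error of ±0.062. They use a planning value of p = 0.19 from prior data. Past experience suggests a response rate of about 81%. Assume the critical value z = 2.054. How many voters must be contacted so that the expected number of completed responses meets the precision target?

Completed interviews needed: n₀ = 2.054² × 0.1539 / 0.062² ≈ 168.91 → 169.
At an 81% response rate, contacts needed = 169 / 0.81 ≈ 208.64 → 209.

209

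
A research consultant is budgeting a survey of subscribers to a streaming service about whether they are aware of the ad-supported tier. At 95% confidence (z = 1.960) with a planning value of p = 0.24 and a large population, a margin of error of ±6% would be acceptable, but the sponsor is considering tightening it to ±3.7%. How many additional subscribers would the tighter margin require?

317

At ±6%: n = 1.960² × 0.1824 / 0.060² ≈ 194.64 → 195.
At ±3.7%: n = 1.960² × 0.1824 / 0.037² ≈ 511.84 → 512.
Additional respondents: 512 − 195 = 317.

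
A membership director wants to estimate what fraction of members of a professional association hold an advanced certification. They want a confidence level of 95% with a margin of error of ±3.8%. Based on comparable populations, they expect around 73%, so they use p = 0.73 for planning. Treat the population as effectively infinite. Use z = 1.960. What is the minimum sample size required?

525

With p = 0.73, p(1−p) = 0.1971.
n = z²·p(1−p)/E² = 1.960² × 0.1971 / 0.038² = 3.8416 × 0.1971 / 0.001444 ≈ 524.36.
Rounding up gives n = 525.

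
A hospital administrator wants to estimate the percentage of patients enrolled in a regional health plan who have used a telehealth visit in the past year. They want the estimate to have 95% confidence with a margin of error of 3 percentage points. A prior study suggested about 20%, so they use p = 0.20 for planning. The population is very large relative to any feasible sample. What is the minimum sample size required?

For 95% confidence, z = 1.960.
With p = 0.20, p(1−p) = 0.1600.
n = z²·p(1−p)/E² = 1.960² × 0.1600 / 0.030² = 3.8416 × 0.1600 / 0.000900 ≈ 682.95.
Rounding up gives n = 683.

683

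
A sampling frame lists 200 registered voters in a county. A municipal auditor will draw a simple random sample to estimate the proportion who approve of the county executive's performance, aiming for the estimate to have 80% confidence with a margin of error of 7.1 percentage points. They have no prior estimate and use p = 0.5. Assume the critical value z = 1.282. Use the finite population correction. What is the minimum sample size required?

59

Unadjusted: n₀ = 1.282² × 0.50 × 0.50 / 0.071² ≈ 81.51, so n₀ = 82.
Finite population correction with N = 200: n = n₀ / (1 + (n₀−1)/N) = 82 / (1 + 81/200) = 82 / 1.4050 ≈ 58.36.
Rounding up, n = 59.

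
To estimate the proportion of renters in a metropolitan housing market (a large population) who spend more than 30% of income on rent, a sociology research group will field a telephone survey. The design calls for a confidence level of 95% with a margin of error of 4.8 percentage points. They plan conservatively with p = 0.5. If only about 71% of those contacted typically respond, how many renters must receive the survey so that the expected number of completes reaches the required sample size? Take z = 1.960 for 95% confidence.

588

Completed interviews needed: n₀ = 1.960² × 0.2500 / 0.048² ≈ 416.84 → 417.
At a 71% response rate, contacts needed = 417 / 0.71 ≈ 587.32 → 588.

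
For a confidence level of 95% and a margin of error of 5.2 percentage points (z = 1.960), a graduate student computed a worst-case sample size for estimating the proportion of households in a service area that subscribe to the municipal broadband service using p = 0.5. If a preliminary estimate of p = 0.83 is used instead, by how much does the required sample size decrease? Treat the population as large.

155

Conservative (p = 0.5): n = 1.960² × 0.25 / 0.052² ≈ 355.18 → 356.
Using p = 0.83: p(1−p) = 0.1411, so n = 1.960² × 0.1411 / 0.052² ≈ 200.46 → 201.
Reduction: 356 − 201 = 155.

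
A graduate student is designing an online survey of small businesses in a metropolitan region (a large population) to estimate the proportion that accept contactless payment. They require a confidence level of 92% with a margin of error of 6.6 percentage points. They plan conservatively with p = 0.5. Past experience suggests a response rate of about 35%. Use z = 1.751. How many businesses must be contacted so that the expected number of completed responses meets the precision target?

Completed interviews needed: n₀ = 1.751² × 0.2500 / 0.066² ≈ 175.96 → 176.
At a 35% response rate, contacts needed = 176 / 0.35 ≈ 502.86 → 503.

503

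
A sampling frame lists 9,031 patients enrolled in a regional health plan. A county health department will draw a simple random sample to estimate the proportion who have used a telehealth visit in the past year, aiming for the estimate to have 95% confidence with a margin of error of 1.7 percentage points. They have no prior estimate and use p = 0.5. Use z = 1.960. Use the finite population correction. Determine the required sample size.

Unadjusted: n₀ = 1.960² × 0.50 × 0.50 / 0.017² ≈ 3323.18, so n₀ = 3324.
Finite population correction with N = 9,031: n = n₀ / (1 + (n₀−1)/N) = 3324 / (1 + 3323/9031) = 3324 / 1.3680 ≈ 2429.90.
Rounding up, n = 2430.

2430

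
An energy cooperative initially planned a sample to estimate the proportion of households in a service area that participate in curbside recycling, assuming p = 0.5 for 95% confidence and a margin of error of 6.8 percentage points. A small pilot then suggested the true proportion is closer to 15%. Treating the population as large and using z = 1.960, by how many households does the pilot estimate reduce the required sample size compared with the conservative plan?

Conservative (p = 0.5): n = 1.960² × 0.25 / 0.068² ≈ 207.70 → 208.
Using p = 0.15: p(1−p) = 0.1275, so n = 1.960² × 0.1275 / 0.068² ≈ 105.93 → 106.
Reduction: 208 − 106 = 102.

102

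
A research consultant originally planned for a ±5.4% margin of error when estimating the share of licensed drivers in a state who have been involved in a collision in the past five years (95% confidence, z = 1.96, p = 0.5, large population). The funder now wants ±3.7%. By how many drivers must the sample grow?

At ±5.4%: n = 1.96² × 0.2500 / 0.054² ≈ 329.36 → 330.
At ±3.7%: n = 1.96² × 0.2500 / 0.037² ≈ 701.53 → 702.
Additional respondents: 702 − 330 = 372.

372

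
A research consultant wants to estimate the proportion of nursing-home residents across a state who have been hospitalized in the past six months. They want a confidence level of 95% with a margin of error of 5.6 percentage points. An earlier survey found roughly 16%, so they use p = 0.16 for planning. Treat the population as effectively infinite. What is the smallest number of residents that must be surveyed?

For 95% confidence, z = 1.96.
With p = 0.16, p(1−p) = 0.1344.
n = z²·p(1−p)/E² = 1.96² × 0.1344 / 0.056² = 3.8416 × 0.1344 / 0.003136 ≈ 164.64.
Rounding up gives n = 165.

165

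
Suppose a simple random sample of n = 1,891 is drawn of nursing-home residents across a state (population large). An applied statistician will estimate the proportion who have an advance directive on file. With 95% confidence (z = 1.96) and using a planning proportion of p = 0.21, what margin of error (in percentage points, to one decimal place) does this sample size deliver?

SE(p̂) = √[p(1−p)/n] = √[0.1659/1891] = 0.00937.
E = z × SE = 1.96 × 0.00937 = 0.01836, or 1.8 percentage points.

1.8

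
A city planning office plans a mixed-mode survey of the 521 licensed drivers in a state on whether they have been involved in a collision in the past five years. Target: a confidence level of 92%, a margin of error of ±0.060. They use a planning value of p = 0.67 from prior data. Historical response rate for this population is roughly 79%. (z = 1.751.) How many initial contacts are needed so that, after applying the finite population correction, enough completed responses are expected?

176

Completed interviews needed (unadjusted): n₀ = 1.751² × 0.2211 / 0.060² ≈ 188.30 → 189.
FPC for N = 521: n = 189 / (1 + 188/521) = 189 / 1.3608 ≈ 138.88 → 139.
At a 79% response rate, contacts needed = 139 / 0.79 ≈ 175.95 → 176.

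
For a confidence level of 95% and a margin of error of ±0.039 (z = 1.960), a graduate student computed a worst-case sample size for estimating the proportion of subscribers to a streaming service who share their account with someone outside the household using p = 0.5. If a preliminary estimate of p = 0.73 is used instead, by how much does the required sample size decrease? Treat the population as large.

134

Conservative (p = 0.5): n = 1.960² × 0.25 / 0.039² ≈ 631.43 → 632.
Using p = 0.73: p(1−p) = 0.1971, so n = 1.960² × 0.1971 / 0.039² ≈ 497.82 → 498.
Reduction: 632 − 498 = 134.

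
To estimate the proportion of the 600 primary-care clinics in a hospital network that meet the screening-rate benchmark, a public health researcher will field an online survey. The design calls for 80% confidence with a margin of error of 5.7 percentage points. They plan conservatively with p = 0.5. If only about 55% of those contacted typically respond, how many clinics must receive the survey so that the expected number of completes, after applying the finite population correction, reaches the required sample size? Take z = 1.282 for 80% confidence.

191

Completed interviews needed (unadjusted): n₀ = 1.282² × 0.2500 / 0.057² ≈ 126.46 → 127.
FPC for N = 600: n = 127 / (1 + 126/600) = 127 / 1.2100 ≈ 104.96 → 105.
At a 55% response rate, contacts needed = 105 / 0.55 ≈ 190.91 → 191.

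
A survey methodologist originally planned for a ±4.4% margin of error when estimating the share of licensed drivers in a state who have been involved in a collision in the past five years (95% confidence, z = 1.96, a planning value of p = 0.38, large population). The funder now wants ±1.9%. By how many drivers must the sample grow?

2040

At ±4.4%: n = 1.96² × 0.2356 / 0.044² ≈ 467.50 → 468.
At ±1.9%: n = 1.96² × 0.2356 / 0.019² ≈ 2507.15 → 2508.
Additional respondents: 2508 − 468 = 2040.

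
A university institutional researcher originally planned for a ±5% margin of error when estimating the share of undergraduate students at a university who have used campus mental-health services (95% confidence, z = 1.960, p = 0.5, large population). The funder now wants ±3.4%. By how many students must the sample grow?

At ±5%: n = 1.960² × 0.2500 / 0.050² ≈ 384.16 → 385.
At ±3.4%: n = 1.960² × 0.2500 / 0.034² ≈ 830.80 → 831.
Additional respondents: 831 − 385 = 446.

446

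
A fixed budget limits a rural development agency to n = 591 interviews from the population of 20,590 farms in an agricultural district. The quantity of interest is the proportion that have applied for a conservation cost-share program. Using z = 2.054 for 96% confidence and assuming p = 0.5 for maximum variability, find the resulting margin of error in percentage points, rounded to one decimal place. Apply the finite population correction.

4.2

Finite-population factor: (N−n)/(N−1) = (20590−591)/(20590−1) = 0.9713.
SE(p̂) = √[p(1−p)/n · (N−n)/(N−1)] = √[0.2500/591 × 0.9713] = 0.02027.
E = z × SE = 2.054 × 0.02027 = 0.04164 ≈ 4.2 percentage points.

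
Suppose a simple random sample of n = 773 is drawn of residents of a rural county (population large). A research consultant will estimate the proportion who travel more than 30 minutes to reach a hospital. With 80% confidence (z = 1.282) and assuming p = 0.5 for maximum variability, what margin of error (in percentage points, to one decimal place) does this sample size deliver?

SE(p̂) = √[p(1−p)/n] = √[0.2500/773] = 0.01798.
E = z × SE = 1.282 × 0.01798 = 0.02306, or 2.3 percentage points.

2.3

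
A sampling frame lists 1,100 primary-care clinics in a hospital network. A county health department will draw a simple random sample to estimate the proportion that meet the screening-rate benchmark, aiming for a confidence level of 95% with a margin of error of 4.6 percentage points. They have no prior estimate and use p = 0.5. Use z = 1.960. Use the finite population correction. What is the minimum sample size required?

322

Unadjusted: n₀ = 1.960² × 0.50 × 0.50 / 0.046² ≈ 453.88, so n₀ = 454.
Finite population correction with N = 1,100: n = n₀ / (1 + (n₀−1)/N) = 454 / (1 + 453/1100) = 454 / 1.4118 ≈ 321.57.
Rounding up, n = 322.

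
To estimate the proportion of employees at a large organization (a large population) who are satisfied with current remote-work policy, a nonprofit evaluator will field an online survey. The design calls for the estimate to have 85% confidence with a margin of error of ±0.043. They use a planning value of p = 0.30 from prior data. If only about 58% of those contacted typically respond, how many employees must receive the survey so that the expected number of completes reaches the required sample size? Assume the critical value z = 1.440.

Completed interviews needed: n₀ = 1.440² × 0.2100 / 0.043² ≈ 235.51 → 236.
At a 58% response rate, contacts needed = 236 / 0.58 ≈ 406.90 → 407.

407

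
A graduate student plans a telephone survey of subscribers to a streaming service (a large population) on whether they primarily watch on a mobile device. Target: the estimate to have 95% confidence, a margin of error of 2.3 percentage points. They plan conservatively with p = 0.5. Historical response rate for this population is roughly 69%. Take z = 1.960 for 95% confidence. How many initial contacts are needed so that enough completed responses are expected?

2632

Completed interviews needed: n₀ = 1.960² × 0.2500 / 0.023² ≈ 1815.50 → 1816.
At a 69% response rate, contacts needed = 1816 / 0.69 ≈ 2631.88 → 2632.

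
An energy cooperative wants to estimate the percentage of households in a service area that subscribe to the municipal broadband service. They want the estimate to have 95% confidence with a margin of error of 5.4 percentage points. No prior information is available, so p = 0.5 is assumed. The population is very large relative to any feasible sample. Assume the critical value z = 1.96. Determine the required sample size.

330

With p = 0.5, p(1−p) = 0.25.
n = z²·p(1−p)/E² = 1.96² × 0.2500 / 0.054² = 3.8416 × 0.2500 / 0.002916 ≈ 329.36.
Rounding up gives n = 330.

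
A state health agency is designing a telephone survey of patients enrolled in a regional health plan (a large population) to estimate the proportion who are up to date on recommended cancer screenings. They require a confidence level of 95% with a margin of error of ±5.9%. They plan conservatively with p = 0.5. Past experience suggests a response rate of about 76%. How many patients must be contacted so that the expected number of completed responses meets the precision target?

For 95% confidence, z = 1.96.
Completed interviews needed: n₀ = 1.96² × 0.2500 / 0.059² ≈ 275.90 → 276.
At a 76% response rate, contacts needed = 276 / 0.76 ≈ 363.16 → 364.

364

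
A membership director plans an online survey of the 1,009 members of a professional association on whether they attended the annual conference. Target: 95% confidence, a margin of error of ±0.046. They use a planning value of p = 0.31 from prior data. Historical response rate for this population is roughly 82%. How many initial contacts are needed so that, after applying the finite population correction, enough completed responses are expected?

For 95% confidence, z = 1.96.
Completed interviews needed (unadjusted): n₀ = 1.96² × 0.2139 / 0.046² ≈ 388.34 → 389.
FPC for N = 1,009: n = 389 / (1 + 388/1009) = 389 / 1.3845 ≈ 280.96 → 281.
At an 82% response rate, contacts needed = 281 / 0.82 ≈ 342.68 → 343.

343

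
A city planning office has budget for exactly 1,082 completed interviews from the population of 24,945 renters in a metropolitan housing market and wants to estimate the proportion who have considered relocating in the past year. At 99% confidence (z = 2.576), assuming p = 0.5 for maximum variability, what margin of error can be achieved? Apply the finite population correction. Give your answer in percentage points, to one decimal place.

Finite-population factor: (N−n)/(N−1) = (24945−1082)/(24945−1) = 0.9567.
SE(p̂) = √[p(1−p)/n · (N−n)/(N−1)] = √[0.2500/1082 × 0.9567] = 0.01487.
E = z × SE = 2.576 × 0.01487 = 0.03830 ≈ 3.8 percentage points.

3.8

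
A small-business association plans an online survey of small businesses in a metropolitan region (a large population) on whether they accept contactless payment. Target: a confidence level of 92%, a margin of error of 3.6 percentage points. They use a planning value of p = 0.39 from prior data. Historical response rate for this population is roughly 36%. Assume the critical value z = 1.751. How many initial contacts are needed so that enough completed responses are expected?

1564

Completed interviews needed: n₀ = 1.751² × 0.2379 / 0.036² ≈ 562.81 → 563.
At a 36% response rate, contacts needed = 563 / 0.36 ≈ 1563.89 → 1564.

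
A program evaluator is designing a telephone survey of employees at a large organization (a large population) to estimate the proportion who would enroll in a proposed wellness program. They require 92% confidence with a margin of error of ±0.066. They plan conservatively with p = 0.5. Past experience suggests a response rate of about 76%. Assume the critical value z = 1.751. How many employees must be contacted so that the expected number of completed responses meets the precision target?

232

Completed interviews needed: n₀ = 1.751² × 0.2500 / 0.066² ≈ 175.96 → 176.
At a 76% response rate, contacts needed = 176 / 0.76 ≈ 231.58 → 232.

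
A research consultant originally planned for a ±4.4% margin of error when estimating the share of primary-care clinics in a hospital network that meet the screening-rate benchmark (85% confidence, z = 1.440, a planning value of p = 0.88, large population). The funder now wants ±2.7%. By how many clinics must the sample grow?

At ±4.4%: n = 1.440² × 0.1056 / 0.044² ≈ 113.11 → 114.
At ±2.7%: n = 1.440² × 0.1056 / 0.027² ≈ 300.37 → 301.
Additional respondents: 301 − 114 = 187.

187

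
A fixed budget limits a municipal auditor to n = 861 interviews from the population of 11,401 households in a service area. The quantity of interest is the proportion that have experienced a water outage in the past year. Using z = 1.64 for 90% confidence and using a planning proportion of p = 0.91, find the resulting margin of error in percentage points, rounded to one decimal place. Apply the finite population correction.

Finite-population factor: (N−n)/(N−1) = (11401−861)/(11401−1) = 0.9246.
SE(p̂) = √[p(1−p)/n · (N−n)/(N−1)] = √[0.0819/861 × 0.9246] = 0.00938.
E = z × SE = 1.64 × 0.00938 = 0.01538 ≈ 1.5 percentage points.

1.5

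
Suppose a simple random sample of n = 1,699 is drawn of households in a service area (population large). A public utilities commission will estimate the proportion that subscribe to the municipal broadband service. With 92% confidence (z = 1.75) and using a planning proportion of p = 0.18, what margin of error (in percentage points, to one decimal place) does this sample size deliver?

SE(p̂) = √[p(1−p)/n] = √[0.1476/1699] = 0.00932.
E = z × SE = 1.75 × 0.00932 = 0.01631, or 1.6 percentage points.

1.6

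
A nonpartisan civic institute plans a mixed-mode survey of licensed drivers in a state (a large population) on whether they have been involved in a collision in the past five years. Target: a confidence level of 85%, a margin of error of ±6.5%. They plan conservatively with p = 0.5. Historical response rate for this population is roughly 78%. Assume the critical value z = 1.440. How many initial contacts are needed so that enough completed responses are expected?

Completed interviews needed: n₀ = 1.440² × 0.2500 / 0.065² ≈ 122.70 → 123.
At a 78% response rate, contacts needed = 123 / 0.78 ≈ 157.69 → 158.

158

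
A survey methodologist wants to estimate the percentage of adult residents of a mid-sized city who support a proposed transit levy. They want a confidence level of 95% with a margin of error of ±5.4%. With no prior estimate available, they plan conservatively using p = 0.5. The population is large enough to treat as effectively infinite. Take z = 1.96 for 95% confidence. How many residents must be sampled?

With p = 0.5, p(1−p) = 0.25.
n = z²·p(1−p)/E² = 1.96² × 0.2500 / 0.054² = 3.8416 × 0.2500 / 0.002916 ≈ 329.36.
Rounding up gives n = 330.

330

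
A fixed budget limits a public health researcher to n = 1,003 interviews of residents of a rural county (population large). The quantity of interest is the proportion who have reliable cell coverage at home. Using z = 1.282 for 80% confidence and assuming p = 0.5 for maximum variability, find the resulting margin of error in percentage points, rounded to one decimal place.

SE(p̂) = √[p(1−p)/n] = √[0.2500/1003] = 0.01579.
E = z × SE = 1.282 × 0.01579 = 0.02024, or 2.0 percentage points.

2.0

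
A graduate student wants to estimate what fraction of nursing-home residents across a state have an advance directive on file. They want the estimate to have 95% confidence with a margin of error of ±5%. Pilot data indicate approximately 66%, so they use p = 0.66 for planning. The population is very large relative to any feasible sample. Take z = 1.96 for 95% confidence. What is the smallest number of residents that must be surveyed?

With p = 0.66, p(1−p) = 0.2244.
n = z²·p(1−p)/E² = 1.96² × 0.2244 / 0.050² = 3.8416 × 0.2244 / 0.002500 ≈ 344.82.
Rounding up gives n = 345.

345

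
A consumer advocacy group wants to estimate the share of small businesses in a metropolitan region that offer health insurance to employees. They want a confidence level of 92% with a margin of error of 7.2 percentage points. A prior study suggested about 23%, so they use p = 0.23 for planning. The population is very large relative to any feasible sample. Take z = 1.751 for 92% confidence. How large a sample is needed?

105

With p = 0.23, p(1−p) = 0.1771.
n = z²·p(1−p)/E² = 1.751² × 0.1771 / 0.072² = 3.0660 × 0.1771 / 0.005184 ≈ 104.74.
Rounding up gives n = 105.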